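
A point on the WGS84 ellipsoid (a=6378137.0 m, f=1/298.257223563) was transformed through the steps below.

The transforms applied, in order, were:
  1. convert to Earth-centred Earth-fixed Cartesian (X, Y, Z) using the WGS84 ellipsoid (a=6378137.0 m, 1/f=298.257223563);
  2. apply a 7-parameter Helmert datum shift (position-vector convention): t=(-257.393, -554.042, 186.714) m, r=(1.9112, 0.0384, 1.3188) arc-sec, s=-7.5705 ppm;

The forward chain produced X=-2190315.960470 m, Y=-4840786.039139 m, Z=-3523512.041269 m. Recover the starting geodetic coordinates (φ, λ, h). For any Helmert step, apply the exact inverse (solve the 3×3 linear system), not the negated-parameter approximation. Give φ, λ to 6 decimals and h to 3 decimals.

start: X=-2190315.9605, Y=-4840786.0391, Z=-3523512.0413 m
→ Helmert⁻¹: X=-2190105.4389, Y=-4840287.2870, Z=-3523680.9904
→ geod (Bowring, a=6378137.000): φ=-33.73190100°, λ=-114.34552800°, h=3469.7410 m

φ=-33.731901°, λ=-114.345528°, h=3469.741 m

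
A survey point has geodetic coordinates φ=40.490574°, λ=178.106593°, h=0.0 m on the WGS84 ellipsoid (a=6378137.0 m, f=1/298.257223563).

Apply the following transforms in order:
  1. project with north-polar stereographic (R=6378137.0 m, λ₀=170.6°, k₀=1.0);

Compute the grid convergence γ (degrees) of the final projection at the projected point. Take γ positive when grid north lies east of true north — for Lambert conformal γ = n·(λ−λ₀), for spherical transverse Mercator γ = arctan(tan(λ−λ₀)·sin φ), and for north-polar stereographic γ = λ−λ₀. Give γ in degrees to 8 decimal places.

start: φ=40.490574°, λ=178.106593°, h=0.000 m
→ into stereo (λ₀=170.6°): φ=40.49057400°, λ−λ₀=7.50659300°
convergence γ = 7.50659300°

7.50659300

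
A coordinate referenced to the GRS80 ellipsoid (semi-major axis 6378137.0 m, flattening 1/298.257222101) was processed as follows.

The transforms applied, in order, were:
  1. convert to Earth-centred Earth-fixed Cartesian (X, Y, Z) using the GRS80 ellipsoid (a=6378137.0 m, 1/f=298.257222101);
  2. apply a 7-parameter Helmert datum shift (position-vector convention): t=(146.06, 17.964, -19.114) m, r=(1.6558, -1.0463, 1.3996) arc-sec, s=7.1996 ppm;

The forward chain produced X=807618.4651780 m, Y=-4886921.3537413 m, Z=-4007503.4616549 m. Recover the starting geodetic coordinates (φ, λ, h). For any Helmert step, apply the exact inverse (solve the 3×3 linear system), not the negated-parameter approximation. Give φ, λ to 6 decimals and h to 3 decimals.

φ=-39.163136°, λ=-80.618429°, h=1654.377 m

start: X=807618.4652, Y=-4886921.3537, Z=-4007503.4617 m
→ Helmert⁻¹: X=807413.1036, Y=-4886941.7824, Z=-4007420.3611
→ geod (Bowring, a=6378137.000): φ=-39.16313600°, λ=-80.61842900°, h=1654.3770 m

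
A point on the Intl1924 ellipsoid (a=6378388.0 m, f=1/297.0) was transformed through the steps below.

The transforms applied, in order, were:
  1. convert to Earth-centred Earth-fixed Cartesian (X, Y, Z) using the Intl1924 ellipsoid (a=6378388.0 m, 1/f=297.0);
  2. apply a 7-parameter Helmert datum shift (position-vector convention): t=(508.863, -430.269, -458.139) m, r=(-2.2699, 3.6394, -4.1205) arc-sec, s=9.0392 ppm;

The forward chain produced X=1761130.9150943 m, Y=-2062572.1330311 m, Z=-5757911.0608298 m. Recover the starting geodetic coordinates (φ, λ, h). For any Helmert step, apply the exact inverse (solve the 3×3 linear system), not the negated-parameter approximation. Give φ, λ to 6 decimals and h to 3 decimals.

start: X=1761130.9151, Y=-2062572.1330, Z=-5757911.0608 m
→ Helmert⁻¹: X=1760748.9154, Y=-2062024.6912, Z=-5757392.5045
→ geod (Bowring, a=6378388.000): φ=-64.93010800°, λ=-49.50621100°, h=3146.9390 m

φ=-64.930108°, λ=-49.506211°, h=3146.939 m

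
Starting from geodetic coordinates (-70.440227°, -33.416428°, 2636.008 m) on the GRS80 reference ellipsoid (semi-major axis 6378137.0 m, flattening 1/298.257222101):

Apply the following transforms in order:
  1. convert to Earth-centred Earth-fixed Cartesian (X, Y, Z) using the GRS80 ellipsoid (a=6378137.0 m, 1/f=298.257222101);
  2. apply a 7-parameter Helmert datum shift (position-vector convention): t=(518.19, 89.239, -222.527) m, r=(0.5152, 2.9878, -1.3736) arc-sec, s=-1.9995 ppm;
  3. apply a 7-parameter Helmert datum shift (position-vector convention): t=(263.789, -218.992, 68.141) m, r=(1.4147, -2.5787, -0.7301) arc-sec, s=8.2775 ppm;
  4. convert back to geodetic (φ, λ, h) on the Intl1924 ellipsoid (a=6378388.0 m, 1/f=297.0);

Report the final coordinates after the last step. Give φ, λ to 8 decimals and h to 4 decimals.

φ=-70.43548161°, λ=-33.40731915°, h=2894.0858 m

start: φ=-70.440227°, λ=-33.416428°, h=2636.008 m
→ ECEF (a=6378137.000, f=1/298.257222101): X=1788401.9168, Y=-1179969.6501, Z=-5990144.3506
→ Helmert 7p (PV): X=1788821.9043, Y=-1179874.9995, Z=-5990383.7530
→ Helmert 7p (PV): X=1789171.2157, Y=-1180069.0033, Z=-5990350.9260
→ geod (Bowring, a=6378388.000): φ=-70.43548161°, λ=-33.40731915°, h=2894.0858 m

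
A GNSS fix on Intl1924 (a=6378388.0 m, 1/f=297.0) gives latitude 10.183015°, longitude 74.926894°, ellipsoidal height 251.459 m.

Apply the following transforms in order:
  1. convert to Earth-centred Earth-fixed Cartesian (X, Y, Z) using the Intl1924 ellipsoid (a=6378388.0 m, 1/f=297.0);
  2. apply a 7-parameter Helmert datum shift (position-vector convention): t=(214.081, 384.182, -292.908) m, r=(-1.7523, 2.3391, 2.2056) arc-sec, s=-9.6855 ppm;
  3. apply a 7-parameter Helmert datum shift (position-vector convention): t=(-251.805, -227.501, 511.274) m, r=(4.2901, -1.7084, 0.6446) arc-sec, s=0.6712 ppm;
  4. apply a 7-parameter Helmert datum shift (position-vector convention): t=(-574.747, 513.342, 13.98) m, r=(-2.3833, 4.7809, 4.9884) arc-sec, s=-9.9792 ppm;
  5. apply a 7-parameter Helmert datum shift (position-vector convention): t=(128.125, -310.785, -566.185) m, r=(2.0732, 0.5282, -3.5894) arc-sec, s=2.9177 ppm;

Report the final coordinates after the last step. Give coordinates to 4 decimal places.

X=1632212.9027 m, Y=6063082.3655 m, Z=1119902.1142 m

start: φ=10.183015°, λ=74.926894°, h=251.459 m
→ ECEF (a=6378388.000, f=1/297.0): X=1632816.1182, Y=6062799.0322, Z=1120235.4845
→ Helmert 7p (PV): X=1632962.2591, Y=6063151.4694, Z=1119861.7047
→ Helmert 7p (PV): X=1632683.3268, Y=6062909.8491, Z=1120513.3630
→ Helmert 7p (PV): X=1631971.6317, Y=6063415.1202, Z=1120408.2648
→ Helmert 7p (PV): X=1632212.9027, Y=6063082.3655, Z=1119902.1142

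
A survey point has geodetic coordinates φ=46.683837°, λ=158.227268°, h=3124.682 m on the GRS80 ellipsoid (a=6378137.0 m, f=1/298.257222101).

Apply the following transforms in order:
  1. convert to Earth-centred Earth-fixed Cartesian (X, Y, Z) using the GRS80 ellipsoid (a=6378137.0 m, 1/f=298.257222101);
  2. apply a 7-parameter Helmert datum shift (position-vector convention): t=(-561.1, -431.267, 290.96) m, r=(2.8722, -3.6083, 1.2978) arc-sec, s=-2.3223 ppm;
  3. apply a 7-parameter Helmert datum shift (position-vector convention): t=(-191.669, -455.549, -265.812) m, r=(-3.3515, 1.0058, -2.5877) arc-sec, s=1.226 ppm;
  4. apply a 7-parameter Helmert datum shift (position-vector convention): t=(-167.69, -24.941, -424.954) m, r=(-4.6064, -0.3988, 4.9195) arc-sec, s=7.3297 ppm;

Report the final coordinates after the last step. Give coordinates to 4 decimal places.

start: φ=46.683837°, λ=158.227268°, h=3124.682 m
→ ECEF (a=6378137.000, f=1/298.257222101): X=-4072621.3988, Y=1626684.4719, Z=4619997.1577
→ Helmert 7p (PV): X=-4073264.0958, Y=1626159.4702, Z=4620228.7956
→ Helmert 7p (PV): X=-4073417.8281, Y=1625832.0882, Z=4619962.0875
→ Helmert 7p (PV): X=-4073663.0845, Y=1625825.0866, Z=4619526.8116

X=-4073663.0845 m, Y=1625825.0866 m, Z=4619526.8116 m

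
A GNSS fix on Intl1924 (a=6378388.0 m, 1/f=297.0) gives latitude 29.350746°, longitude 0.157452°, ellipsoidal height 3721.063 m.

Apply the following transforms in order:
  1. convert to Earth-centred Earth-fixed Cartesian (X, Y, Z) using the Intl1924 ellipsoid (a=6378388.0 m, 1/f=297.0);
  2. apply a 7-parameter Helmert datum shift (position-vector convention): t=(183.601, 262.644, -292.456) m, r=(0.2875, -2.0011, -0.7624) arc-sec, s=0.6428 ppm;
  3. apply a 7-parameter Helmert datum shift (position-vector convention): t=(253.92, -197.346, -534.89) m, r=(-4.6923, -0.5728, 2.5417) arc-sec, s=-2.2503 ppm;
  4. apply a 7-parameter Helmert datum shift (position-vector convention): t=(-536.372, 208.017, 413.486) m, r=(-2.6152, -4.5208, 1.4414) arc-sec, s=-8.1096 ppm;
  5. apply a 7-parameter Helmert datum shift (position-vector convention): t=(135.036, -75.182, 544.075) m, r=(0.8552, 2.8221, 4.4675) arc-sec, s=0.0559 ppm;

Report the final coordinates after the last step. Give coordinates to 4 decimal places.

X=5567264.3732 m, Y=15797.8427 m, Z=3109928.5166 m

start: φ=29.350746°, λ=0.157452°, h=3721.063 m
→ ECEF (a=6378388.000, f=1/297.0): X=5567346.9641, Y=15299.4187, Z=3109713.4671
→ Helmert 7p (PV): X=5567504.0311, Y=15537.1599, Z=3109477.0436
→ Helmert 7p (PV): X=5567736.5960, Y=15479.1215, Z=3108950.2639
→ Helmert 7p (PV): X=5567086.8240, Y=15765.3382, Z=3109460.3709
→ Helmert 7p (PV): X=5567264.3732, Y=15797.8427, Z=3109928.5166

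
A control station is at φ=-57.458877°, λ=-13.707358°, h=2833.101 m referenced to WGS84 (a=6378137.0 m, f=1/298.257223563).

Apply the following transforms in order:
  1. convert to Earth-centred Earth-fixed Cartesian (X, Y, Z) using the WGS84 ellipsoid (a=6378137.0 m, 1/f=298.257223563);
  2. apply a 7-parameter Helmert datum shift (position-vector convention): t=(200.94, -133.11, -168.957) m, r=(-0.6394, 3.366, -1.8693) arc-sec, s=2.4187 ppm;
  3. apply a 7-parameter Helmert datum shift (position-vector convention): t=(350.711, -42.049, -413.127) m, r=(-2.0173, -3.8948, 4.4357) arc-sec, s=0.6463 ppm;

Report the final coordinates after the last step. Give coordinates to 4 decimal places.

X=3343139.2042 m, Y=-815486.5248 m, Z=-5356528.2679 m

start: φ=-57.458877°, λ=-13.707358°, h=2833.101 m
→ ECEF (a=6378137.000, f=1/298.257223563): X=3342553.4251, Y=-815281.4709, Z=-5355948.8418
→ Helmert 7p (PV): X=3342667.6581, Y=-815463.4482, Z=-5356182.7726
→ Helmert 7p (PV): X=3343139.2042, Y=-815486.5248, Z=-5356528.2679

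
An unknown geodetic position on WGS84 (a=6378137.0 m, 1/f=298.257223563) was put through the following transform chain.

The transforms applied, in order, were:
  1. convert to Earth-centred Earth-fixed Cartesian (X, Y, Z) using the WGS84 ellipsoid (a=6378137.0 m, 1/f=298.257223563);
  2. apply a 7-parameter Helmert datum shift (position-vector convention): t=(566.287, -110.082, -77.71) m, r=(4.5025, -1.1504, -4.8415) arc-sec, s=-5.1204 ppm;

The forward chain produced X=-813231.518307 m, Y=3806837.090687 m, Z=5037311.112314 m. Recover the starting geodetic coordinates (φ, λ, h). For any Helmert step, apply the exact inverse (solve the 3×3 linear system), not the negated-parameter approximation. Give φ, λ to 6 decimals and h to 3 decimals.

start: X=-813231.5183, Y=3806837.0907, Z=5037311.1123 m
→ Helmert⁻¹: X=-813863.2378, Y=3807057.5214, Z=5037336.0518
→ geod (Bowring, a=6378137.000): φ=52.48754800°, λ=102.06691400°, h=1657.9200 m

φ=52.487548°, λ=102.066914°, h=1657.920 m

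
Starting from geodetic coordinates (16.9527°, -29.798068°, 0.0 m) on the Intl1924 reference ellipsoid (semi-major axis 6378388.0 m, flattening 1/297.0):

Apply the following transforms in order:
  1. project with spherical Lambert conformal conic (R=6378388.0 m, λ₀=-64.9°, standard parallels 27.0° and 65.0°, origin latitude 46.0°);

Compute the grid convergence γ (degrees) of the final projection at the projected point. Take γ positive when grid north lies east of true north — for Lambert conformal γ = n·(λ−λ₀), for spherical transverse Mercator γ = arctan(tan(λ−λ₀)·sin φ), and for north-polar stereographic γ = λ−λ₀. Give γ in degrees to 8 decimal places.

start: φ=16.952700°, λ=-29.798068°, h=0.000 m
→ into lcc (λ₀=-64.9°): φ=16.95270000°, λ−λ₀=35.10193200°
convergence γ = 25.75087408°

25.75087408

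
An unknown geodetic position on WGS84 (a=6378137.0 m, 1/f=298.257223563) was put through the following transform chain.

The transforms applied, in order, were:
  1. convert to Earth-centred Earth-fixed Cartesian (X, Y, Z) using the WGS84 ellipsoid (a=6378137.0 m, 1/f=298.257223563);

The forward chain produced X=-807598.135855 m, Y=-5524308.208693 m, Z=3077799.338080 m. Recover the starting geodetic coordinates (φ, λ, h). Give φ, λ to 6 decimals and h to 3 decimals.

start: X=-807598.1359, Y=-5524308.2087, Z=3077799.3381 m
→ geod (Bowring, a=6378137.000): φ=29.02992300°, λ=-98.31714900°, h=2056.2750 m

φ=29.029923°, λ=-98.317149°, h=2056.275 m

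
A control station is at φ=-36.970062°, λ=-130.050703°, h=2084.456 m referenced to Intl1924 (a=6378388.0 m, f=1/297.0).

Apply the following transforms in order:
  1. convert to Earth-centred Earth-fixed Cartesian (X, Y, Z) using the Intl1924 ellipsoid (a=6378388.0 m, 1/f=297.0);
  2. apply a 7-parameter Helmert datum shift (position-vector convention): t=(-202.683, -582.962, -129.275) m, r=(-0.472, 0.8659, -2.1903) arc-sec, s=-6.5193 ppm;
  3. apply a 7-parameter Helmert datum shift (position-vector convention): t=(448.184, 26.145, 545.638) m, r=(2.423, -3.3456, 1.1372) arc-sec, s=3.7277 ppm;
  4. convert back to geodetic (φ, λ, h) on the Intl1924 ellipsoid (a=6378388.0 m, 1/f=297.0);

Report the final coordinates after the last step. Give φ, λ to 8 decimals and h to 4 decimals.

φ=-36.96647246°, λ=-130.04473042°, h=2030.9407 m

start: φ=-36.970062°, λ=-130.050703°, h=2084.456 m
→ ECEF (a=6378388.000, f=1/297.0): X=-3284172.1838, Y=-3906897.4141, Z=-3816053.8415
→ Helmert 7p (PV): X=-3284410.9626, Y=-3907428.7641, Z=-3816135.5114
→ Helmert 7p (PV): X=-3283891.5813, Y=-3907390.4644, Z=-3815703.2728
→ geod (Bowring, a=6378388.000): φ=-36.96647246°, λ=-130.04473042°, h=2030.9407 m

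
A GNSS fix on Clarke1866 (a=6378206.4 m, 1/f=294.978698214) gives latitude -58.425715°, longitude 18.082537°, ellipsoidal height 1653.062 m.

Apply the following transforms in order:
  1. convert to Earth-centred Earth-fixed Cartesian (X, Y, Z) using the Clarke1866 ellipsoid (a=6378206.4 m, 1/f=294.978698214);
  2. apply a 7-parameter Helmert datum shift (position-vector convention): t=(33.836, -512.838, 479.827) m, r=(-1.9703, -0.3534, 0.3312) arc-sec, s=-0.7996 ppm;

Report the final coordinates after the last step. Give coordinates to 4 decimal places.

X=3183396.7697 m, Y=1038847.6916 m, Z=-5411444.6355 m

start: φ=-58.425715°, λ=18.082537°, h=1653.062 m
→ ECEF (a=6378206.400, f=1/294.978698214): X=3183357.8756, Y=1039407.9454, Z=-5411924.3153
→ Helmert 7p (PV): X=3183396.7697, Y=1038847.6916, Z=-5411444.6355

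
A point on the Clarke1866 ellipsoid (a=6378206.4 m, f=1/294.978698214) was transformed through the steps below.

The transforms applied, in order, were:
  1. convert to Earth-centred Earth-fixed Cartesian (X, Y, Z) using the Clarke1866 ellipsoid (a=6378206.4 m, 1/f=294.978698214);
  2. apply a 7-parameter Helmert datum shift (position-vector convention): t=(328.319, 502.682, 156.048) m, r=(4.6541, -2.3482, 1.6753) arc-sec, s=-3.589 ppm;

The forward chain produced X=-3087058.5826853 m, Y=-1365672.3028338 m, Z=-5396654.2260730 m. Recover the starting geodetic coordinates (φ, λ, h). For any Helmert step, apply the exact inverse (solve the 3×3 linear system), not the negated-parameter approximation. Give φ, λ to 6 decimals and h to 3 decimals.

start: X=-3087058.5827, Y=-1365672.3028, Z=-5396654.2261 m
→ Helmert⁻¹: X=-3087470.5183, Y=-1366276.5824, Z=-5396763.6660
→ geod (Bowring, a=6378206.400): φ=-58.14411800°, λ=-156.12951000°, h=3221.6700 m

φ=-58.144118°, λ=-156.129510°, h=3221.670 m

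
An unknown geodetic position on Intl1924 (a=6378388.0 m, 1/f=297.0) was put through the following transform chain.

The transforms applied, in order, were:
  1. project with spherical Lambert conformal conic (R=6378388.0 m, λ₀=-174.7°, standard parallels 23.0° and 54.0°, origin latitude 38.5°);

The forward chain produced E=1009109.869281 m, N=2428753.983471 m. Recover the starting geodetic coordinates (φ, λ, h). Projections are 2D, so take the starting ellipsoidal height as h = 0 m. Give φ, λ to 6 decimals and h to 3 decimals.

start: E=1009109.8693, N=2428753.9835 m
→ lcc⁻¹: φ=59.73407500°, λ=-157.28014600°

φ=59.734075°, λ=-157.280146°, h=0.000 m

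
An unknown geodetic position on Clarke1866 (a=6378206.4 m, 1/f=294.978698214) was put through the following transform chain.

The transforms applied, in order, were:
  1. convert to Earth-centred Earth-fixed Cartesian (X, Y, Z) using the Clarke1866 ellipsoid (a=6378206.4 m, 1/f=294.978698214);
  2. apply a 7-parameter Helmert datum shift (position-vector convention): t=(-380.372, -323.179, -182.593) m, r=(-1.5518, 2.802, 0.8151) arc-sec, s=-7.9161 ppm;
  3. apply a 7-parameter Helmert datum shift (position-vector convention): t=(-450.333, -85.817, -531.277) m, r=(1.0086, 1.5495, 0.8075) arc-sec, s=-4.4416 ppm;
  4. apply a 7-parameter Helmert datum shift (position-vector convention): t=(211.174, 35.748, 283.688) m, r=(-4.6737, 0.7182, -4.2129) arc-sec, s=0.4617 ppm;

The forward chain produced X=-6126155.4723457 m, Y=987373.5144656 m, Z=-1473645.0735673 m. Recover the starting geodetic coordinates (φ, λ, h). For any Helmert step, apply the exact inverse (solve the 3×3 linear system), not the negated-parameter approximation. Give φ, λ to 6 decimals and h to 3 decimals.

start: X=-6126155.4723, Y=987373.5145, Z=-1473645.0736 m
→ Helmert⁻¹: X=-6126378.8499, Y=987245.5784, Z=-1473927.0430
→ Helmert⁻¹: X=-6125940.7917, Y=987352.5581, Z=-1473453.1574
→ Helmert⁻¹: X=-6125584.9927, Y=987718.8468, Z=-1473358.0090
→ geod (Bowring, a=6378206.400): φ=-13.44568200°, λ=170.84019400°, h=191.2690 m

φ=-13.445682°, λ=170.840194°, h=191.269 m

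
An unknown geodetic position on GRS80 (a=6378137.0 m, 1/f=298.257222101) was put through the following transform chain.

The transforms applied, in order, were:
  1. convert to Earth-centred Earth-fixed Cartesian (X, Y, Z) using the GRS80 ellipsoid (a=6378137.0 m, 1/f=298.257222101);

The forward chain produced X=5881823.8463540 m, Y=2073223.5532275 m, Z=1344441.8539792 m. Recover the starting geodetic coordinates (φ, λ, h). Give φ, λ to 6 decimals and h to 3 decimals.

start: X=5881823.8464, Y=2073223.5532, Z=1344441.8540 m
→ geod (Bowring, a=6378137.000): φ=12.24490300°, λ=19.41652000°, h=2600.2900 m

φ=12.244903°, λ=19.416520°, h=2600.290 m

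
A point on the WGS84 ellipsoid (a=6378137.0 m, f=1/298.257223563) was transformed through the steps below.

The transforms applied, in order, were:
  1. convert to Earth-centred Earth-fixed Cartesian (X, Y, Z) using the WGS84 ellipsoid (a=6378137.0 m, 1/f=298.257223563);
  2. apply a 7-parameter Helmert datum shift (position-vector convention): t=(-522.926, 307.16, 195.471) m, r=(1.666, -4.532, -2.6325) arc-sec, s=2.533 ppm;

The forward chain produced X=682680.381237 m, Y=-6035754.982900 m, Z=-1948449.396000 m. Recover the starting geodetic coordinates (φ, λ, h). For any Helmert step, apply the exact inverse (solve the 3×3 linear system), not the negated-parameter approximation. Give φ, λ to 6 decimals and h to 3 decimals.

start: X=682680.3812, Y=-6035754.9829, Z=-1948449.3960 m
→ Helmert⁻¹: X=683235.7989, Y=-6036053.8725, Z=-1948606.1898
→ geod (Bowring, a=6378137.000): φ=-17.89735000°, λ=-83.54203700°, h=3351.8840 m

φ=-17.897350°, λ=-83.542037°, h=3351.884 m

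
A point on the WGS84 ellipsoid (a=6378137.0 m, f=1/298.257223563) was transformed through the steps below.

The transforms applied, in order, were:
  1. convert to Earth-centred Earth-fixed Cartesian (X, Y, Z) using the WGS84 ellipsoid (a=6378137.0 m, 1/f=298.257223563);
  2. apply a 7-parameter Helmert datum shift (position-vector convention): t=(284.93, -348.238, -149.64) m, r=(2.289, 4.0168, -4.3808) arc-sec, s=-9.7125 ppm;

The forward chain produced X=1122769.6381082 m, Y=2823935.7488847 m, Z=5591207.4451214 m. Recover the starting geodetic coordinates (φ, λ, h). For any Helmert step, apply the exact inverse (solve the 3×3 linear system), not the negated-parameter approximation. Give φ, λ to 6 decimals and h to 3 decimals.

φ=61.634750°, λ=68.328682°, h=2398.649 m

start: X=1122769.6381, Y=2823935.7489, Z=5591207.4451 m
→ Helmert⁻¹: X=1122326.7368, Y=2824397.3047, Z=5591401.9045
→ geod (Bowring, a=6378137.000): φ=61.63475000°, λ=68.32868200°, h=2398.6490 m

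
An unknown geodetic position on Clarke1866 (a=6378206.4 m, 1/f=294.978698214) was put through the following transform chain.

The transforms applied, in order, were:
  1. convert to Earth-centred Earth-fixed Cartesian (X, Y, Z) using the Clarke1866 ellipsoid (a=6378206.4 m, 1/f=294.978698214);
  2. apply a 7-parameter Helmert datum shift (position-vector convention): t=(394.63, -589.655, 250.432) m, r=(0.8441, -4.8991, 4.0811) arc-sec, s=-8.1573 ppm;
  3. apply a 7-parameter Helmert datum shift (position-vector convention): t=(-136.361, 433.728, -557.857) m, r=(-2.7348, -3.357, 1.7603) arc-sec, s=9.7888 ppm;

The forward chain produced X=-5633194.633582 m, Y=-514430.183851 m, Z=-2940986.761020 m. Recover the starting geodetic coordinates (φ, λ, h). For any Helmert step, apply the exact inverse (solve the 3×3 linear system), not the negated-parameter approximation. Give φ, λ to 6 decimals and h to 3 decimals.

φ=-27.624546°, λ=-174.785966°, h=1968.849 m

start: X=-5633194.6336, Y=-514430.1839, Z=-2940986.7610 m
→ Helmert⁻¹: X=-5633055.3796, Y=-514771.8138, Z=-2940315.2672
→ Helmert⁻¹: X=-5633575.9755, Y=-514086.9220, Z=-2940453.7767
→ geod (Bowring, a=6378206.400): φ=-27.62454600°, λ=-174.78596600°, h=1968.8490 m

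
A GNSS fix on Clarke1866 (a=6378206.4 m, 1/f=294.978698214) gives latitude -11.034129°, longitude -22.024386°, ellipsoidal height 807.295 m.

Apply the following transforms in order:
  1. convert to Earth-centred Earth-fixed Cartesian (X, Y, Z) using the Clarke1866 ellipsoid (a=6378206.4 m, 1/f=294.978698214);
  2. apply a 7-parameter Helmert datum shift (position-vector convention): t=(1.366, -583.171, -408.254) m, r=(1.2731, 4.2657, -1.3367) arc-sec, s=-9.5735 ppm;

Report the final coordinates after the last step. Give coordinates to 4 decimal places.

start: φ=-11.034129°, λ=-22.024386°, h=807.295 m
→ ECEF (a=6378206.400, f=1/294.978698214): X=5804899.7016, Y=-2348206.1737, Z=-1212790.4268
→ Helmert 7p (PV): X=5804805.1959, Y=-2348796.9970, Z=-1213321.6118

X=5804805.1959 m, Y=-2348796.9970 m, Z=-1213321.6118 m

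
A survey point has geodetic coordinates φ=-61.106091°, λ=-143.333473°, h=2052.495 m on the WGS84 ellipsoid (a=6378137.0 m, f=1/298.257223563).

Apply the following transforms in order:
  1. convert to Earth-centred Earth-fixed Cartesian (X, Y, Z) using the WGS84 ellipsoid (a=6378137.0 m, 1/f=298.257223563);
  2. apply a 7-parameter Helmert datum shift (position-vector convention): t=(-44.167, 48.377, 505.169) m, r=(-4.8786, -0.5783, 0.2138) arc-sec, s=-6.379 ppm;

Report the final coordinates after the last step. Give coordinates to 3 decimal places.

X=-2479199.318 m, Y=-1845752.034 m, Z=-5562283.950 m

start: φ=-61.106091°, λ=-143.333473°, h=2052.495 m
→ ECEF (a=6378137.000, f=1/298.257223563): X=-2479188.4748, Y=-1845678.0422, Z=-5562861.3072
→ Helmert 7p (PV): X=-2479199.3176, Y=-1845752.0340, Z=-5562283.9496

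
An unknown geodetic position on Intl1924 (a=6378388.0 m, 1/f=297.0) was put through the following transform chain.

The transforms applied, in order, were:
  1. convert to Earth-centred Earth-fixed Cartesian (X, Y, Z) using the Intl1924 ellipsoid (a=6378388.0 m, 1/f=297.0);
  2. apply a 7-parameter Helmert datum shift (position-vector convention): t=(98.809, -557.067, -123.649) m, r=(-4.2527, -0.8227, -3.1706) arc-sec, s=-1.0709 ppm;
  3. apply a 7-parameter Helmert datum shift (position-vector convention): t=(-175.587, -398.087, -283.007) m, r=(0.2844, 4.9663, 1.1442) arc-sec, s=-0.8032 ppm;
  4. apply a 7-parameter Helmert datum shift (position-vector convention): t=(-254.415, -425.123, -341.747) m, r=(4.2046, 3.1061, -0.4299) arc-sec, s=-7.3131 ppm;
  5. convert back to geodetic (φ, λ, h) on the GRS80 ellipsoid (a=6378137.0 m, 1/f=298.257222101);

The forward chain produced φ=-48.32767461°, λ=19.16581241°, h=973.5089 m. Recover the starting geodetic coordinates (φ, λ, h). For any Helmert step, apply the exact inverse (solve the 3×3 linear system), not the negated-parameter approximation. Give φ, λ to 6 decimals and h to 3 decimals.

φ=-48.316990°, λ=19.181798°, h=781.631 m

start: φ=-48.327675°, λ=19.165812°, h=973.509 m
→ ECEF (a=6378137.000, f=1/298.257222101): X=4013694.9336, Y=1395031.6695, Z=-4741905.9095
→ Helmert⁻¹: X=4014047.1973, Y=1395378.7094, Z=-4741566.8357
→ Helmert⁻¹: X=4014347.9062, Y=1395749.1118, Z=-4741192.9067
→ Helmert⁻¹: X=4014213.0202, Y=1396467.1282, Z=-4741061.5539
→ geod (Bowring, a=6378388.000): φ=-48.31699000°, λ=19.18179800°, h=781.6310 m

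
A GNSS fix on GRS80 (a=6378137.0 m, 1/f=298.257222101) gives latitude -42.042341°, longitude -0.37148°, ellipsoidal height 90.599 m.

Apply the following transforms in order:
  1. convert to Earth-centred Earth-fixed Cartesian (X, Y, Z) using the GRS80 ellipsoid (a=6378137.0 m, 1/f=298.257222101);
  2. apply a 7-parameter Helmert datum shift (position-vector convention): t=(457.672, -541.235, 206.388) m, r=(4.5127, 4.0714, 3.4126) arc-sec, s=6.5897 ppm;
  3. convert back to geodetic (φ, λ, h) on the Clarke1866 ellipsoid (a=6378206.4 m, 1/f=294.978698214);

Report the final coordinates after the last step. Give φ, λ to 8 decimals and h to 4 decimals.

start: φ=-42.042341°, λ=-0.371480°, h=90.599 m
→ ECEF (a=6378137.000, f=1/298.257222101): X=4743818.3503, Y=-30757.2102, Z=-4249158.3340
→ Helmert 7p (PV): X=4744223.9180, Y=-31127.1976, Z=-4249074.2570
→ geod (Bowring, a=6378206.400): φ=-42.04144896°, λ=-0.37591638°, h=374.3746 m

φ=-42.04144896°, λ=-0.37591638°, h=374.3746 m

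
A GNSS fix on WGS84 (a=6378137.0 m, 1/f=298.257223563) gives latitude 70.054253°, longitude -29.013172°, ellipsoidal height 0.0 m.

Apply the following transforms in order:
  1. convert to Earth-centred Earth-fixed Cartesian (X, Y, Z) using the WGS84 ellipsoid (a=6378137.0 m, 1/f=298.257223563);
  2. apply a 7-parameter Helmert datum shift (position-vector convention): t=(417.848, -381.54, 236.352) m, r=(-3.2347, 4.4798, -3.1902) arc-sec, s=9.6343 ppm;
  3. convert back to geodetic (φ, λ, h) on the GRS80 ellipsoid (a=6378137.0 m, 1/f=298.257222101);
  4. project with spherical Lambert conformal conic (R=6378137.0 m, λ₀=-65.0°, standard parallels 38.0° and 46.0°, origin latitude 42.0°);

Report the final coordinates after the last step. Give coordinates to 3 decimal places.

E=1547802.852 m, N=3600332.022 m

start: φ=70.054253°, λ=-29.013172°, h=0.000 m
→ ECEF (a=6378137.000, f=1/298.257223563): X=1908386.0440, Y=-1058409.2619, Z=5973107.4228
→ Helmert 7p (PV): X=1908935.6372, Y=-1058736.8425, Z=5973376.4719
→ geod (Bowring, a=6378137.000): φ=70.04968762°, λ=-29.01369468°, h=471.0850 m
→ lcc (R=6378137.0, λ₀=-65.0°): E=1547802.8520, N=3600332.0222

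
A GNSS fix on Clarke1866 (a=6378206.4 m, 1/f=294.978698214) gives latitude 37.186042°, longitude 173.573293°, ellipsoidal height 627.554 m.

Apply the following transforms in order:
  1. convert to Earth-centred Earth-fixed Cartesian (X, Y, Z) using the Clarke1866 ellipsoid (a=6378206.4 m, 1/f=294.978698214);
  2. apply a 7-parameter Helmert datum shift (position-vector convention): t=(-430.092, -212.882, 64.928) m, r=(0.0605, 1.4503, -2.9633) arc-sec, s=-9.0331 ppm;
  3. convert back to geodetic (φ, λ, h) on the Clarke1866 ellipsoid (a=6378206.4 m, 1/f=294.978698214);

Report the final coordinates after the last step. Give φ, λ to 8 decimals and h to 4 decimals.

φ=37.18471510°, λ=173.57537255°, h=930.9057 m

start: φ=37.186042°, λ=173.573293°, h=627.554 m
→ ECEF (a=6378206.400, f=1/294.978698214): X=-5056190.5271, Y=569529.2327, Z=3834048.7057
→ Helmert 7p (PV): X=-5056539.8061, Y=569382.7205, Z=3834114.7184
→ geod (Bowring, a=6378206.400): φ=37.18471510°, λ=173.57537255°, h=930.9057 m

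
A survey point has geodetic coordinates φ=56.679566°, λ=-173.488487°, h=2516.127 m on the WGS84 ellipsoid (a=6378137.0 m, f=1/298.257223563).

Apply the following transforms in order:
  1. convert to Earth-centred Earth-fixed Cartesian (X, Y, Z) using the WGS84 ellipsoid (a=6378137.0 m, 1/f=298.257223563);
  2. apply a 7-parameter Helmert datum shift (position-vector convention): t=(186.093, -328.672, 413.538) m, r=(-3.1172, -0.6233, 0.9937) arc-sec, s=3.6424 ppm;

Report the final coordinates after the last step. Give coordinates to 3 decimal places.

X=-3490420.432 m, Y=-398678.552 m, Z=5308913.251 m

start: φ=56.679566°, λ=-173.488487°, h=2516.127 m
→ ECEF (a=6378137.000, f=1/298.257223563): X=-3490579.6887, Y=-398411.8377, Z=5308484.9044
→ Helmert 7p (PV): X=-3490420.4319, Y=-398678.5518, Z=5308913.2511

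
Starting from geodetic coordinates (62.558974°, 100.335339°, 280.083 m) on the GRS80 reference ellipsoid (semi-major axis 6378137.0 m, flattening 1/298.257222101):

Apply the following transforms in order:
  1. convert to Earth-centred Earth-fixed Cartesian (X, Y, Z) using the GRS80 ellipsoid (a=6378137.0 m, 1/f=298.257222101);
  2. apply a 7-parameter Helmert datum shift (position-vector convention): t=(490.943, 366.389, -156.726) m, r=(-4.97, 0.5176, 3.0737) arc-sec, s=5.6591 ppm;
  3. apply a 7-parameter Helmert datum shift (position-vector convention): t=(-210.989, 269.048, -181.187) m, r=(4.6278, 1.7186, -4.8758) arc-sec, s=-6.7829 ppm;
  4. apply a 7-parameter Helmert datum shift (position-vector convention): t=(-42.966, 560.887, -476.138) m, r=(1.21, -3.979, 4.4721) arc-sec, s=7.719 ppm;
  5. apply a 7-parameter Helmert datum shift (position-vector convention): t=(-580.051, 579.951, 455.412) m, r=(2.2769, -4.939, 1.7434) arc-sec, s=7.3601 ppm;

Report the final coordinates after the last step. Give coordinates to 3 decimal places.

X=-529345.781 m, Y=2901080.195 m, Z=5637489.162 m

start: φ=62.558974°, λ=100.335339°, h=280.083 m
→ ECEF (a=6378137.000, f=1/298.257222101): X=-528750.6801, Y=2899360.7010, Z=5637742.0222
→ Helmert 7p (PV): X=-528291.7876, Y=2899871.4620, Z=5637548.6665
→ Helmert 7p (PV): X=-528383.6732, Y=2900006.8440, Z=5637398.7039
→ Helmert 7p (PV): X=-528602.3448, Y=2900545.5894, Z=5636972.9003
→ Helmert 7p (PV): X=-529345.7806, Y=2901080.1954, Z=5637489.1621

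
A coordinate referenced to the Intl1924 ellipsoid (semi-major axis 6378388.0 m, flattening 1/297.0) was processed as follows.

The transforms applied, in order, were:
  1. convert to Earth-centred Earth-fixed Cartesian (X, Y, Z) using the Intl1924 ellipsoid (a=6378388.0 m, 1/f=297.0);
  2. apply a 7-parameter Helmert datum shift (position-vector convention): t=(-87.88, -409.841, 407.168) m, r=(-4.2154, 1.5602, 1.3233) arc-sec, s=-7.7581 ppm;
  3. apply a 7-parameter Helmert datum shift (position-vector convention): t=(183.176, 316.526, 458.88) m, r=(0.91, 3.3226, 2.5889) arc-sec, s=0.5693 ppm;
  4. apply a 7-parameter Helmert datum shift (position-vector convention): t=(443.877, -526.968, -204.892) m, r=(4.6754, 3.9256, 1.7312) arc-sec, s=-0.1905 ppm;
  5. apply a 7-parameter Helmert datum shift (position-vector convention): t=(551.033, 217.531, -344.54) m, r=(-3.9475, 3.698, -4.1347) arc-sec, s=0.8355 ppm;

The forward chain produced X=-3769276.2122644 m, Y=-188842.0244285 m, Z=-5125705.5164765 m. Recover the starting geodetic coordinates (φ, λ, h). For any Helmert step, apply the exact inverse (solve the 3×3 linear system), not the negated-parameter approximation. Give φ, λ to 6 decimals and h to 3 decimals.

φ=-53.817915°, λ=-177.139948°, h=1707.403 m

start: X=-3769276.2123, Y=-188842.0244, Z=-5125705.5165 m
→ Helmert⁻¹: X=-3769728.4154, Y=-189036.8734, Z=-5125427.8973
→ Helmert⁻¹: X=-3770077.0498, Y=-188594.4735, Z=-5125291.4583
→ Helmert⁻¹: X=-3770177.8815, Y=-188886.1853, Z=-5125807.3185
→ Helmert⁻¹: X=-3770081.6833, Y=-188348.8543, Z=-5126286.6229
→ geod (Bowring, a=6378388.000): φ=-53.81791500°, λ=-177.13994800°, h=1707.4030 m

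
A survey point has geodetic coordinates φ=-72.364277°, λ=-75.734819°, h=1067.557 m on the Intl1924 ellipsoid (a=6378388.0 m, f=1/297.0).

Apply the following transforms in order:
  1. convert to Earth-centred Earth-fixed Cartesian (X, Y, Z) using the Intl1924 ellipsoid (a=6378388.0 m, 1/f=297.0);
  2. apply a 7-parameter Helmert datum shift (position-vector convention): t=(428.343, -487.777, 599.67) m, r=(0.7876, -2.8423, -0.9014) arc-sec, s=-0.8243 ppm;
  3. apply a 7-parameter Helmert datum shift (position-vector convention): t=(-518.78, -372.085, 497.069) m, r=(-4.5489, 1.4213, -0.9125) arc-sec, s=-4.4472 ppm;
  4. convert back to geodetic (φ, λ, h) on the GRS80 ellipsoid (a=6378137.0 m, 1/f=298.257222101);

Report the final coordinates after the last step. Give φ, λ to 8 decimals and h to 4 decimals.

φ=-72.35279586°, λ=-75.74377991°, h=402.4906 m

start: φ=-72.364277°, λ=-75.734819°, h=1067.557 m
→ ECEF (a=6378388.000, f=1/297.0): X=477708.5091, Y=-1878894.9745, Z=-6057286.0452
→ Helmert 7p (PV): X=478211.7159, Y=-1879360.1613, Z=-6056681.9738
→ Helmert 7p (PV): X=477640.7607, Y=-1879859.5755, Z=-6056119.8181
→ geod (Bowring, a=6378137.000): φ=-72.35279586°, λ=-75.74377991°, h=402.4906 m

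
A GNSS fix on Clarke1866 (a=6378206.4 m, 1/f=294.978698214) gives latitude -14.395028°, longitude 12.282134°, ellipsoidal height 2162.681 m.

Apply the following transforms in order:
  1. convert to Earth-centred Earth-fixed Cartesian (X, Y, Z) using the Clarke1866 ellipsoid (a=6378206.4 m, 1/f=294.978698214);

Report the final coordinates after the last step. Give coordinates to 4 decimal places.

start: φ=-14.395028°, λ=12.282134°, h=2162.681 m
→ ECEF (a=6378206.400, f=1/294.978698214): X=6039869.3763, Y=1314931.7377, Z=-1575793.7233

X=6039869.3763 m, Y=1314931.7377 m, Z=-1575793.7233 m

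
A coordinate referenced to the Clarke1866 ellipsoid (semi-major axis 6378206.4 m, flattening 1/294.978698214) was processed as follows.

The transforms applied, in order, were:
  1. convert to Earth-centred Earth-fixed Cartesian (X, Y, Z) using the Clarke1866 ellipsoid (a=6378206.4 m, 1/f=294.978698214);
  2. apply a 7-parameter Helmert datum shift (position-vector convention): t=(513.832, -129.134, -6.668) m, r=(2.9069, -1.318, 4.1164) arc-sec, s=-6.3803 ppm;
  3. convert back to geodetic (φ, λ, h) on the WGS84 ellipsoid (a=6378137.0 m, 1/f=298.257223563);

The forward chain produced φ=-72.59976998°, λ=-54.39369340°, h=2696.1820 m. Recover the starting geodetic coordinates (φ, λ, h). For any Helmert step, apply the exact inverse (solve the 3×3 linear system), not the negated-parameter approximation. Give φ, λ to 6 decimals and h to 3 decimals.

start: φ=-72.599770°, λ=-54.393693°, h=2696.182 m
→ ECEF (a=6378137.000, f=1/298.257223563): X=1114351.1032, Y=-1556147.2431, Z=-6066607.4731
→ Helmert⁻¹: X=1113774.5575, Y=-1556135.7617, Z=-6066624.6982
→ geod (Bowring, a=6378206.400): φ=-72.60398400°, λ=-54.40752800°, h=2756.6530 m

φ=-72.603984°, λ=-54.407528°, h=2756.653 m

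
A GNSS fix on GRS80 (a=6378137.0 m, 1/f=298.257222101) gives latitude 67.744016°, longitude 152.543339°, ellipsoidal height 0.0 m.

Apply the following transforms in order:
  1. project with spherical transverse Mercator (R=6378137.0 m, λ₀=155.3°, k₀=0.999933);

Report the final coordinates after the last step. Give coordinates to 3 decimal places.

start: φ=67.744016°, λ=152.543339°, h=0.000 m
→ tm (R=6378137.0, λ₀=155.3°): E=-116185.8331, N=7543311.5330

E=-116185.833 m, N=7543311.533 m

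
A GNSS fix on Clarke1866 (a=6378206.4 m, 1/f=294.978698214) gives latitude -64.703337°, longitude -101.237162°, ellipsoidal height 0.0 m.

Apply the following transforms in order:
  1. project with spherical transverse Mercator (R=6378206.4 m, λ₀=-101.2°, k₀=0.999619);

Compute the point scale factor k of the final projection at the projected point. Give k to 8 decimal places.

0.99961904

start: φ=-64.703337°, λ=-101.237162°, h=0.000 m
→ into tm (λ₀=-101.2°): φ=-64.70333700°, λ−λ₀=-0.03716200°
scale k = 0.99961904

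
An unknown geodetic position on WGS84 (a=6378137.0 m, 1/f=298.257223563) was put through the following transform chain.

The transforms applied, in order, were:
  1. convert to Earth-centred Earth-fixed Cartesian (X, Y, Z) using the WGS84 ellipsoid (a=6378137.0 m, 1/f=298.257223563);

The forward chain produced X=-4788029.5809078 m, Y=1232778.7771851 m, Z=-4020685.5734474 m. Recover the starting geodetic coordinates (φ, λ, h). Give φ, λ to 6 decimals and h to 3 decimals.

start: X=-4788029.5809, Y=1232778.7772, Z=-4020685.5734 m
→ geod (Bowring, a=6378137.000): φ=-39.30694500°, λ=165.56159300°, h=3068.2680 m

φ=-39.306945°, λ=165.561593°, h=3068.268 m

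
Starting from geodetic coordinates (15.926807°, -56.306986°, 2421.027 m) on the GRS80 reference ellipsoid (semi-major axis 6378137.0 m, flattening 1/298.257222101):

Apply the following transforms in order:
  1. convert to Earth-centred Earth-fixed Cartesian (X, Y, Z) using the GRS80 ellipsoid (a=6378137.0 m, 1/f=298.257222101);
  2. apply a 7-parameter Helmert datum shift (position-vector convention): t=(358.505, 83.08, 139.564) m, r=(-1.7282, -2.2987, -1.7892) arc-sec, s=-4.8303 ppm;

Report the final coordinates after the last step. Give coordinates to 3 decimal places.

X=3404832.693 m, Y=-5106169.710 m, Z=1739817.161 m

start: φ=15.926807°, λ=-56.306986°, h=2421.027 m
→ ECEF (a=6378137.000, f=1/298.257222101): X=3404554.3127, Y=-5106262.4980, Z=1739605.2757
→ Helmert 7p (PV): X=3404832.6929, Y=-5106169.7099, Z=1739817.1613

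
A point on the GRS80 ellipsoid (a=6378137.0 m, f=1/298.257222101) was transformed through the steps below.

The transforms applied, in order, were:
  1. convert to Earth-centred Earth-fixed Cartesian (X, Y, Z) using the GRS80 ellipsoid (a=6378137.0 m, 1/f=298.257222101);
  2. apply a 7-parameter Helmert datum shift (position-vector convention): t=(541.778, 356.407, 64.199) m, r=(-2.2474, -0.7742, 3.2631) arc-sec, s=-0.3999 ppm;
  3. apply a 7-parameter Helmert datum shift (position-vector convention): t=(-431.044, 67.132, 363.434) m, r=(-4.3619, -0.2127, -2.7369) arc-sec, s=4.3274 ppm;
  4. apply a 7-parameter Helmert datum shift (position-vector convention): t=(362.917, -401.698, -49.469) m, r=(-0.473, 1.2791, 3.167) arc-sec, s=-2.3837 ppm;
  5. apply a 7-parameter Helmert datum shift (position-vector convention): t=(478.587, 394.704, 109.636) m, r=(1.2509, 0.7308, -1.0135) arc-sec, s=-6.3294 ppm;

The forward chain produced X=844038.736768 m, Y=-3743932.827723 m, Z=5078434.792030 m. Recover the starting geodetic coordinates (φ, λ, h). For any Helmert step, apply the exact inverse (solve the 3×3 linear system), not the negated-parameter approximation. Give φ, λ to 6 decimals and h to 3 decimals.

φ=53.100140°, λ=-77.312345°, h=784.177 m

start: X=844038.7368, Y=-3743932.8277, Z=5078434.7920 m
→ Helmert⁻¹: X=843565.8942, Y=-3744316.2883, Z=5078382.9953
→ Helmert⁻¹: X=843116.0097, Y=-3743948.1056, Z=5078441.2126
→ Helmert⁻¹: X=843598.3197, Y=-3744095.2266, Z=5077975.7572
→ Helmert⁻¹: X=843016.7001, Y=-3744521.7945, Z=5077869.6255
→ geod (Bowring, a=6378137.000): φ=53.10014000°, λ=-77.31234500°, h=784.1770 m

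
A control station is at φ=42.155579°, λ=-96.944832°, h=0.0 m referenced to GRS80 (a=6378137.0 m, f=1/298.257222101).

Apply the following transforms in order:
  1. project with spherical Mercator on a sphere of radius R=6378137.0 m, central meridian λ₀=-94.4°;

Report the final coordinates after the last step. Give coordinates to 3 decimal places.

E=-283289.402 m, N=5184312.988 m

start: φ=42.155579°, λ=-96.944832°, h=0.000 m
→ merc (R=6378137.0, λ₀=-94.4°): E=-283289.4024, N=5184312.9885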